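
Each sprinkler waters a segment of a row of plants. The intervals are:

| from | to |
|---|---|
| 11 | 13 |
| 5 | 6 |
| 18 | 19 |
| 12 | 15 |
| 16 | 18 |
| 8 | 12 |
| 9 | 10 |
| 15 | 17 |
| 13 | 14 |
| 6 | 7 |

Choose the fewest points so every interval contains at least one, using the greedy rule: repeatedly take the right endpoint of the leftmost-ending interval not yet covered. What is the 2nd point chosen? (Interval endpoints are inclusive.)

10

Process intervals by earliest right end; each time one isn't hit yet, stab at its right endpoint.
By right end: [5,6]  [6,7]  [9,10]  [8,12]  [11,13]  [13,14]  [12,15]  [15,17]  [16,18]  [18,19]
[5,6] uncovered → point at 6; [9,10] uncovered → point at 10; [11,13] uncovered → point at 13; [15,17] uncovered → point at 17; [18,19] uncovered → point at 19.
Points: 6, 10, 13, 17, 19 (5 total).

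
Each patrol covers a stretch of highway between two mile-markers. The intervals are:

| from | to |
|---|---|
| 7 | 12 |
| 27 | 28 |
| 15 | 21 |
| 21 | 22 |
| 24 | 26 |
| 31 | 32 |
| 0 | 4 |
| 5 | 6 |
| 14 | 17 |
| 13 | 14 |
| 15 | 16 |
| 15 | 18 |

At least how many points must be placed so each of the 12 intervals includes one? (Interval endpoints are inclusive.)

9

Sorted: [0,4] [5,6] [7,12] [13,14] [15,16] [14,17] [15,18] [15,21] [21,22] [24,26] [27,28] [31,32]
{[0,4]} hit by 4; {[5,6]} hit by 6; {[7,12]} hit by 12; {[13,14]} hit by 14; {[15,16],[14,17],[15,18],[15,21]} hit by 16; {[21,22]} hit by 22; {[24,26]} hit by 26; {[27,28]} hit by 28; {[31,32]} hit by 32.
Points: 4, 6, 12, 14, 16, 22, 26, 28, 32 (9 total).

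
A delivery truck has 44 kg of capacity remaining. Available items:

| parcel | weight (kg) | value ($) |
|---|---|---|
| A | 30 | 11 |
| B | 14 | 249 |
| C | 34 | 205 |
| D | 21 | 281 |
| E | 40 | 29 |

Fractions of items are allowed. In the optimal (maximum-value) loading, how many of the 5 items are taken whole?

2

Ratios (sorted): B 17.79, D 13.38, C 6.03, E 0.72, A 0.37
take B (14 @ 249); take D (21 @ 281); take 9/34 of C → 54.26. Capacity used 44/44.
2 item(s) taken whole; one partial (take 9/34 of C).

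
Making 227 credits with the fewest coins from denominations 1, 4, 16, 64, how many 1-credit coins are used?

Greedy: take as many of the largest coin as possible, then repeat with the remainder.
227 − 3×64→35 − 2×16→3 − 3×1→0
Count of 1: 3

3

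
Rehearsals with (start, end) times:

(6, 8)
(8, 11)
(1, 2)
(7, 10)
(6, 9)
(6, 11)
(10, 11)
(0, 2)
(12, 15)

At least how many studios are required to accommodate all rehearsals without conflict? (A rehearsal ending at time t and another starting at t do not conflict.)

4

The answer is the maximum number of intervals overlapping at any instant.
starts: [0, 1, 6, 6, 6, 7, 8, 10, 12]
ends:   [2, 2, 8, 9, 10, 11, 11, 11, 15]
s0→1 s1→2 e2→1 e2→0 s6→1 s6→2 s6→3 s7→4  — peak 4.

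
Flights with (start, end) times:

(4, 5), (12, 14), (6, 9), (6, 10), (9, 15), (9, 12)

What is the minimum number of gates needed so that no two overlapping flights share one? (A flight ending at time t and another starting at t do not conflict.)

3

Count concurrent intervals with a sweep; the peak is the room count.
Events (time:±→running): 4:+→1 5:-→0 6:+→1 6:+→2 9:-→1 9:+→2 9:+→3 … peak 3.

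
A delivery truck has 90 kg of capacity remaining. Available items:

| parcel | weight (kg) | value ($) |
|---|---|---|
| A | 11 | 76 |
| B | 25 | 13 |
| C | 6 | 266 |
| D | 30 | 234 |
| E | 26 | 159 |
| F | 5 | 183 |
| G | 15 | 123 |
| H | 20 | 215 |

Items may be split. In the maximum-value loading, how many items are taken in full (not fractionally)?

6

Sort by value per unit weight and fill in that order.
Ratios (sorted): C 44.33, F 36.60, H 10.75, G 8.20, D 7.80, A 6.91, E 6.12, B 0.52
take C (6 @ 266); take F (5 @ 183); take H (20 @ 215); take G (15 @ 123); take D (30 @ 234); take A (11 @ 76); take 3/26 of E → 18.35. Capacity used 90/90.
6 item(s) taken whole; one partial (take 3/26 of E).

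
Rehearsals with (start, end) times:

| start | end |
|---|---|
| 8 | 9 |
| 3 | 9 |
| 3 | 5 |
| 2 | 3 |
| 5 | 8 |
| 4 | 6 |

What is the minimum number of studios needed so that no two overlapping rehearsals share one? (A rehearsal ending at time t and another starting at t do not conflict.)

The answer is the maximum number of intervals overlapping at any instant.
Events (time:±→running): 2:+→1 3:-→0 3:+→1 3:+→2 4:+→3 … peak 3.

3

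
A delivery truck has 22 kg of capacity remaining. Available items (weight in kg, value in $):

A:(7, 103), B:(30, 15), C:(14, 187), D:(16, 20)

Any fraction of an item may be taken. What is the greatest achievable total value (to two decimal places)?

291.25

Order: A (103/7=14.71) > C (187/14=13.36) > D (20/16=1.25) > B (15/30=0.50)
Fill: take A (7 @ 103) → take C (14 @ 187) → take 1/16 of D → 1.25; 22/22 used.
Total value = 291.25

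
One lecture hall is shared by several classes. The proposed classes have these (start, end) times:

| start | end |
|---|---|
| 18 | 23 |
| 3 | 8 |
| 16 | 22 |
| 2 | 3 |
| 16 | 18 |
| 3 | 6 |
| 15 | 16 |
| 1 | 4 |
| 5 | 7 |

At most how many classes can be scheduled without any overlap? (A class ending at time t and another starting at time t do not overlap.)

Sorted by end: (2,3)  (1,4)  (3,6)  (5,7)  (3,8)  (15,16)  (16,18)  (16,22)  (18,23)
take (2,3); skip (1,4); take (3,6); take (15,16); take (16,18); skip (16,22); take (18,23).
Selected 5 classes.

5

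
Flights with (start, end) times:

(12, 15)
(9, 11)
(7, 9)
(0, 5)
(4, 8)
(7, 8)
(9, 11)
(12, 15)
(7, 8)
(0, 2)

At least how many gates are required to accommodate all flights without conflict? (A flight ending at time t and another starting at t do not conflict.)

Count concurrent intervals with a sweep; the peak is the room count.
Events (time:±→running): 0:+→1 0:+→2 2:-→1 4:+→2 5:-→1 7:+→2 7:+→3 7:+→4 … peak 4.

4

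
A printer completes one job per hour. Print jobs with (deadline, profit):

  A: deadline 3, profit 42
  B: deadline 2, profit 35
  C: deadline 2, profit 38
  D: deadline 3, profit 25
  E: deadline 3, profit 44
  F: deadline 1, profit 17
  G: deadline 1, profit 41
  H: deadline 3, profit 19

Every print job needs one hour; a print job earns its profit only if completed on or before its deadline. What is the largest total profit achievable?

Sort by profit descending; place each in the latest free slot ≤ its deadline.
By profit: E(d3,44), A(d3,42), G(d1,41), C(d2,38), B(d2,35), D(d3,25), H(d3,19), F(d1,17)
E→slot 3; A→slot 2; G→slot 1; C skipped; B skipped; D skipped; H skipped; F skipped.
Profit = 41 + 42 + 44 = 127

127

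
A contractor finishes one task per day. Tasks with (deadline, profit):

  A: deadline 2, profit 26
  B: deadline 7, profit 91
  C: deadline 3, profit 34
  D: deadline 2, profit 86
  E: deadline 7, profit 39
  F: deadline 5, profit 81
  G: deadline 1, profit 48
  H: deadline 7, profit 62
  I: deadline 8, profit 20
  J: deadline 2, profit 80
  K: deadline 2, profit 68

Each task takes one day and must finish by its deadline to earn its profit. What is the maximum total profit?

493

Sort by profit descending; place each in the latest free slot ≤ its deadline.
Profit order: B=91 D=86 F=81 J=80 K=68 H=62 G=48 E=39 C=34 A=26 I=20
Assign: B→slot 7, D→slot 2, F→slot 5, J→slot 1, K skipped, H→slot 6, G skipped, E→slot 4, C→slot 3, A skipped, I→slot 8.
Slots: [1:J] [2:D] [3:C] [4:E] [5:F] [6:H] [7:B] [8:I]
Profit = 80 + 86 + 34 + 39 + 81 + 62 + 91 + 20 = 493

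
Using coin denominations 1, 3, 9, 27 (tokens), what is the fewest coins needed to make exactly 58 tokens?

58 − 2×27→4 − 1×3→1 − 1×1→0
Total coins = 2 + 1 + 1 = 4

4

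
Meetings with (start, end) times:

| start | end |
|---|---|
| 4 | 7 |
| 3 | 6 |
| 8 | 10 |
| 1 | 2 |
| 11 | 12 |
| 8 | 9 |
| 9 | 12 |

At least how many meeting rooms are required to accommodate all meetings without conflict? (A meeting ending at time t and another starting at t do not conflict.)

starts: [1, 3, 4, 8, 8, 9, 11]
ends:   [2, 6, 7, 9, 10, 12, 12]
s1→1 e2→0 s3→1 s4→2  — peak 2.

2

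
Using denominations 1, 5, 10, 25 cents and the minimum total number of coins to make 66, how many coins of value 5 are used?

1

66 = 2×25 + 1×10 + 1×5 + 1×1
Count of 5: 1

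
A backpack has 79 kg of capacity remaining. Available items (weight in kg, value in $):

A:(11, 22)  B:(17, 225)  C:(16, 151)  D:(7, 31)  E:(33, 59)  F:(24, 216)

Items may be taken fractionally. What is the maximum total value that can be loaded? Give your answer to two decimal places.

Order: B (225/17=13.24) > C (151/16=9.44) > F (216/24=9.00) > D (31/7=4.43) > A (22/11=2.00) > E (59/33=1.79)
Fill: take B (17 @ 225) → take C (16 @ 151) → take F (24 @ 216) → take D (7 @ 31) → take A (11 @ 22) → take 4/33 of E → 7.15; 79/79 used.
Total value = 652.15

652.15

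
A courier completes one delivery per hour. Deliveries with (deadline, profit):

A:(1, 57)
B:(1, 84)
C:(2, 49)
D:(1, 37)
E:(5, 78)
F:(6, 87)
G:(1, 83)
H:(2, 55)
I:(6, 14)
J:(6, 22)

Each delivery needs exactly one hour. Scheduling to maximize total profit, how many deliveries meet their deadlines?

6

Take jobs in profit order; each goes to the latest open slot no later than its deadline.
Profit order: F=87 B=84 G=83 E=78 A=57 H=55 C=49 D=37 J=22 I=14
Assign: F→slot 6, B→slot 1, G skipped, E→slot 5, A skipped, H→slot 2, C skipped, D skipped, J→slot 4, I→slot 3.
Slots: [1:B] [2:H] [3:I] [4:J] [5:E] [6:F]
6 of 10 scheduled.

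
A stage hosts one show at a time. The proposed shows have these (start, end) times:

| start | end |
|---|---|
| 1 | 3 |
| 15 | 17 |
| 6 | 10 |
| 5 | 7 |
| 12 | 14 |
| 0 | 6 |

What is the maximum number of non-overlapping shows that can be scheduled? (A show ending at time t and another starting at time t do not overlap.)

Sort by end time and greedily take each interval whose start is ≥ the last chosen end.
Sorted by end: (1,3)  (0,6)  (5,7)  (6,10)  (12,14)  (15,17)
take (1,3); take (5,7); skip (6,10); take (12,14); take (15,17).
Selected 4 shows.

4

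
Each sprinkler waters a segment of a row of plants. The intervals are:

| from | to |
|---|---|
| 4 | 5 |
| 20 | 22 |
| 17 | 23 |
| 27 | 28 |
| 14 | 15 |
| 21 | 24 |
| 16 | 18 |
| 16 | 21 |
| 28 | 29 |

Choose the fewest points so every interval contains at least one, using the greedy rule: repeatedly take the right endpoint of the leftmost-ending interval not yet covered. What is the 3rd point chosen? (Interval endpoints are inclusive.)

18

Sorted: [4,5] [14,15] [16,18] [16,21] [20,22] [17,23] [21,24] [27,28] [28,29]
{[4,5]} hit by 5; {[14,15]} hit by 15; {[16,18],[16,21]} hit by 18; {[20,22],[17,23],[21,24]} hit by 22; {[27,28],[28,29]} hit by 28.
Points: 5, 15, 18, 22, 28 (5 total).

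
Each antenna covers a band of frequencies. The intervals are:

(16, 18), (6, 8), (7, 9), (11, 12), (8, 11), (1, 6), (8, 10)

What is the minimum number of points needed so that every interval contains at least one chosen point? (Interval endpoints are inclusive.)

Sort by right endpoint; whenever an interval is uncovered, place a point at its right end.
Sorted: [1,6] [6,8] [7,9] [8,10] [8,11] [11,12] [16,18]
{[1,6],[6,8]} hit by 6; {[7,9],[8,10],[8,11]} hit by 9; {[11,12]} hit by 12; {[16,18]} hit by 18.
Points: 6, 9, 12, 18 (4 total).

4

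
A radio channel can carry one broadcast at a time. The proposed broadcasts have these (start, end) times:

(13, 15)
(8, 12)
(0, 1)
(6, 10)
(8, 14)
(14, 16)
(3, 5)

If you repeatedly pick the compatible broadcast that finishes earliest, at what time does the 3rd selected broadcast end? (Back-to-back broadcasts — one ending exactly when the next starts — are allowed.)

Sort by end time and greedily take each interval whose start is ≥ the last chosen end.
Sorted by end: (0,1)  (3,5)  (6,10)  (8,12)  (8,14)  (13,15)  (14,16)
take (0,1); take (3,5); take (6,10); skip (8,14); take (13,15).
Selected: (0,1) (3,5) (6,10) (13,15)

10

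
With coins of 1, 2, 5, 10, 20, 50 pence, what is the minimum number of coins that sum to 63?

Greedy: take as many of the largest coin as possible, then repeat with the remainder.
63 = 1×50 + 1×10 + 1×2 + 1×1
Total coins = 1 + 1 + 1 + 1 = 4

4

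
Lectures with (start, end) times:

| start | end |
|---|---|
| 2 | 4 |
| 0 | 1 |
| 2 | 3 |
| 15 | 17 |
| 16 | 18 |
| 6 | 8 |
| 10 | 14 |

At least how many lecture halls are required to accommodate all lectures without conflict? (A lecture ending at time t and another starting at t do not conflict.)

Count concurrent intervals with a sweep; the peak is the room count.
Events (time:±→running): 0:+→1 1:-→0 2:+→1 2:+→2 … peak 2.

2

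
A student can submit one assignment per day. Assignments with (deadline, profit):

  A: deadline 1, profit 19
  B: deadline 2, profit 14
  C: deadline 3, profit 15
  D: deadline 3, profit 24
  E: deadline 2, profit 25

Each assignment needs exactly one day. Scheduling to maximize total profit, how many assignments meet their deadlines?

Take jobs in profit order; each goes to the latest open slot no later than its deadline.
Profit order: E=25 D=24 A=19 C=15 B=14
Assign: E→slot 2, D→slot 3, A→slot 1, C skipped, B skipped.
Slots: [1:A] [2:E] [3:D]
3 of 5 scheduled.

3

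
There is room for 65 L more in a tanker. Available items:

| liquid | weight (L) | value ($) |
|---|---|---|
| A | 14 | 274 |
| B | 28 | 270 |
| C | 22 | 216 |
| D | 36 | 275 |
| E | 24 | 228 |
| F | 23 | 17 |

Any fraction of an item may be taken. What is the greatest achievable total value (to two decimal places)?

Ratios (sorted): A 19.57, C 9.82, B 9.64, E 9.50, D 7.64, F 0.74
take A (14 @ 274); take C (22 @ 216); take B (28 @ 270); take 1/24 of E → 9.50. Capacity used 65/65.
Total value = 769.50

769.50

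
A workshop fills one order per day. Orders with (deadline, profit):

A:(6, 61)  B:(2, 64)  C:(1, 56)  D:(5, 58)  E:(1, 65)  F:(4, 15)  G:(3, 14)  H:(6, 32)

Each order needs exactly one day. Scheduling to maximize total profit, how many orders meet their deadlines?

6

Take jobs in profit order; each goes to the latest open slot no later than its deadline.
By profit: E(d1,65), B(d2,64), A(d6,61), D(d5,58), C(d1,56), H(d6,32), F(d4,15), G(d3,14)
E→slot 1; B→slot 2; A→slot 6; D→slot 5; C skipped; H→slot 4; F→slot 3; G skipped.
6 of 8 scheduled.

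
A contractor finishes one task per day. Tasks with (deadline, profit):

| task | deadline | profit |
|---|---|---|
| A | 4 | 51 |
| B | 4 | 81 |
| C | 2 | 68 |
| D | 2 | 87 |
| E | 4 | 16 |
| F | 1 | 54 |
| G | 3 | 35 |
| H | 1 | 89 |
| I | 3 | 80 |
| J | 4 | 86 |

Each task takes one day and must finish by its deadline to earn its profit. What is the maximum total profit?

Profit order: H=89 D=87 J=86 B=81 I=80 C=68 F=54 A=51 G=35 E=16
Assign: H→slot 1, D→slot 2, J→slot 4, B→slot 3, I skipped, C skipped, F skipped, A skipped, G skipped, E skipped.
Slots: [1:H] [2:D] [3:B] [4:J]
Profit = 89 + 87 + 81 + 86 = 343

343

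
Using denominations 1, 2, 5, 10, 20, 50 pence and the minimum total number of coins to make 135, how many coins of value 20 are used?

135 − 2×50→35 − 1×20→15 − 1×10→5 − 1×5→0
Count of 20: 1

1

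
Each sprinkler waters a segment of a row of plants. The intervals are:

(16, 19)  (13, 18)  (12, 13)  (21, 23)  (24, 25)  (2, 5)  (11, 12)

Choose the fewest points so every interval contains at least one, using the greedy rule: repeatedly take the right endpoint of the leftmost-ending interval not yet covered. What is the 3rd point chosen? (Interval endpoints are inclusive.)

18

By right end: [2,5]  [11,12]  [12,13]  [13,18]  [16,19]  [21,23]  [24,25]
[2,5] uncovered → point at 5; [11,12] uncovered → point at 12; [13,18] uncovered → point at 18; [21,23] uncovered → point at 23; [24,25] uncovered → point at 25.
Points: 5, 12, 18, 23, 25 (5 total).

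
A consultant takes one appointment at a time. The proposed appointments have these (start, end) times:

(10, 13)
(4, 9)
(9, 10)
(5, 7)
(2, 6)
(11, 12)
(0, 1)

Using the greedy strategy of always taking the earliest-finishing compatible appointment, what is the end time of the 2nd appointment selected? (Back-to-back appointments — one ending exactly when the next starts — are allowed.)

6

By end time: (0,1), (2,6), (5,7), (4,9), (9,10), (11,12), (10,13).
Pick (0,1); next start ≥ 1 → (2,6); next start ≥ 6 → (9,10); next start ≥ 10 → (11,12).
Selected: (0,1) (2,6) (9,10) (11,12)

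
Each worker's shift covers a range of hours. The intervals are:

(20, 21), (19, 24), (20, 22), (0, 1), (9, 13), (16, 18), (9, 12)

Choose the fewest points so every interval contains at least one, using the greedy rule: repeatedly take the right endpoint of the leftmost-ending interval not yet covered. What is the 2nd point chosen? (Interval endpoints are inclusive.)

By right end: [0,1]  [9,12]  [9,13]  [16,18]  [20,21]  [20,22]  [19,24]
[0,1] uncovered → point at 1; [9,12] uncovered → point at 12; [16,18] uncovered → point at 18; [20,21] uncovered → point at 21.
Points: 1, 12, 18, 21 (4 total).

12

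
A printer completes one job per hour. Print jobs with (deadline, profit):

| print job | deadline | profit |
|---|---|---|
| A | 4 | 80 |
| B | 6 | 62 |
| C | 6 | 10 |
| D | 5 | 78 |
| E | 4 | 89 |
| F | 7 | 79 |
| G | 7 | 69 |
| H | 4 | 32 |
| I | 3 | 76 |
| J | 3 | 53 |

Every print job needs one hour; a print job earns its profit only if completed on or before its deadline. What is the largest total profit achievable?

533

Sort by profit descending; place each in the latest free slot ≤ its deadline.
Profit order: E=89 A=80 F=79 D=78 I=76 G=69 B=62 J=53 H=32 C=10
Assign: E→slot 4, A→slot 3, F→slot 7, D→slot 5, I→slot 2, G→slot 6, B→slot 1, J skipped, H skipped, C skipped.
Slots: [1:B] [2:I] [3:A] [4:E] [5:D] [6:G] [7:F]
Profit = 62 + 76 + 80 + 89 + 78 + 69 + 79 = 533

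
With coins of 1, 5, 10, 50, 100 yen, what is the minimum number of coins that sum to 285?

7

Use the largest denomination that fits, subtract, and repeat.
285 = 2×100 + 1×50 + 3×10 + 1×5
Total coins = 2 + 1 + 3 + 1 = 7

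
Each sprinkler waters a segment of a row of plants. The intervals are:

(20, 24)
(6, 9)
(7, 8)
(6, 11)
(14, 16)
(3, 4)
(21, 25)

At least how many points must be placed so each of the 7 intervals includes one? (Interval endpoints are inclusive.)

4

Process intervals by earliest right end; each time one isn't hit yet, stab at its right endpoint.
Sorted: [3,4] [7,8] [6,9] [6,11] [14,16] [20,24] [21,25]
{[3,4]} hit by 4; {[7,8],[6,9],[6,11]} hit by 8; {[14,16]} hit by 16; {[20,24],[21,25]} hit by 24.
Points: 4, 8, 16, 24 (4 total).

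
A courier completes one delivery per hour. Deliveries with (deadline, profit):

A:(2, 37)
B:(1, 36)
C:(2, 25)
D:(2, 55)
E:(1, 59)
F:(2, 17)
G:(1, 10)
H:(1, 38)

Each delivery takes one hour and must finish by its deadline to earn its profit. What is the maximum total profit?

Sort by profit descending; place each in the latest free slot ≤ its deadline.
Profit order: E=59 D=55 H=38 A=37 B=36 C=25 F=17 G=10
Assign: E→slot 1, D→slot 2, H skipped, A skipped, B skipped, C skipped, F skipped, G skipped.
Slots: [1:E] [2:D]
Profit = 59 + 55 = 114

114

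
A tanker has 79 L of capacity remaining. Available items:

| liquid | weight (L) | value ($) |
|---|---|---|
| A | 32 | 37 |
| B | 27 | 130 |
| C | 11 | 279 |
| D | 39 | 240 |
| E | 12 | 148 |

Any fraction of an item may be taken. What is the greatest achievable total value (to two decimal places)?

748.85

Greedy by value/weight ratio, highest first.
Ratios (sorted): C 25.36, E 12.33, D 6.15, B 4.81, A 1.16
take C (11 @ 279); take E (12 @ 148); take D (39 @ 240); take 17/27 of B → 81.85. Capacity used 79/79.
Total value = 748.85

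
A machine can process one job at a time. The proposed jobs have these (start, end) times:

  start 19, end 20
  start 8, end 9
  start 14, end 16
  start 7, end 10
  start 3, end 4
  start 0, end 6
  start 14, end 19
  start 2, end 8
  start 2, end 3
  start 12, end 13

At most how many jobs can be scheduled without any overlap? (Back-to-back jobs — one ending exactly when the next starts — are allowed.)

6

Order by finish time; keep every interval that doesn't clash with the previous kept one.
Sorted by end: (2,3)  (3,4)  (0,6)  (2,8)  (8,9)  (7,10)  (12,13)  (14,16)  (14,19)  (19,20)
take (2,3); take (3,4); skip (0,6); take (8,9); take (12,13); take (14,16); take (19,20).
Selected 6 jobs.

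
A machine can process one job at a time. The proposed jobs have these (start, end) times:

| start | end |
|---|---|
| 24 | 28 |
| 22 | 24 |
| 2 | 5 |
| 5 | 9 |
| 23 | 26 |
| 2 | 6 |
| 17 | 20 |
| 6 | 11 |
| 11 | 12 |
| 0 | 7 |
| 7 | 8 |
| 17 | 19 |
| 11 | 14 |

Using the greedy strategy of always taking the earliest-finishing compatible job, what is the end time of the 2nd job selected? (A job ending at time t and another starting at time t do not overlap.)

8

Greedy by earliest finish: after sorting by end time, pick each interval compatible with the last pick.
Sorted by end: (2,5)  (2,6)  (0,7)  (7,8)  (5,9)  (6,11)  (11,12)  (11,14)  (17,19)  (17,20)  (22,24)  (23,26)  (24,28)
take (2,5); take (7,8); take (11,12); take (17,19); take (22,24); take (24,28).
Selected: (2,5) (7,8) (11,12) (17,19) (22,24) (24,28)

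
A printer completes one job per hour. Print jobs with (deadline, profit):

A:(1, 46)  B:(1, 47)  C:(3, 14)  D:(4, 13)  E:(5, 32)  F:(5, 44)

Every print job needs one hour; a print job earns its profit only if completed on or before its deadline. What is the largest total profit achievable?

Take jobs in profit order; each goes to the latest open slot no later than its deadline.
By profit: B(d1,47), A(d1,46), F(d5,44), E(d5,32), C(d3,14), D(d4,13)
B→slot 1; A skipped; F→slot 5; E→slot 4; C→slot 3; D→slot 2.
Profit = 47 + 13 + 14 + 32 + 44 = 150

150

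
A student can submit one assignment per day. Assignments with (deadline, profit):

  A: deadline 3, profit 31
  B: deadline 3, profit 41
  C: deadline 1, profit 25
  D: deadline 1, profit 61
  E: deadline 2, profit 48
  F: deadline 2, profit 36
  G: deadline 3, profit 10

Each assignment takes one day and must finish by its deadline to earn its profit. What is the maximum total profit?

Profit order: D=61 E=48 B=41 F=36 A=31 C=25 G=10
Assign: D→slot 1, E→slot 2, B→slot 3, F skipped, A skipped, C skipped, G skipped.
Slots: [1:D] [2:E] [3:B]
Profit = 61 + 48 + 41 = 150

150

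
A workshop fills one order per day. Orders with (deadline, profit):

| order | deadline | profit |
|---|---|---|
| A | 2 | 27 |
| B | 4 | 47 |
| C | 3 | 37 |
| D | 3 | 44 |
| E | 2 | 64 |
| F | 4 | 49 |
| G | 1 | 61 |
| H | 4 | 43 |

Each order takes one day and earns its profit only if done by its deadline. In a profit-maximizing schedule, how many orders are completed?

4

Take jobs in profit order; each goes to the latest open slot no later than its deadline.
Profit order: E=64 G=61 F=49 B=47 D=44 H=43 C=37 A=27
Assign: E→slot 2, G→slot 1, F→slot 4, B→slot 3, D skipped, H skipped, C skipped, A skipped.
Slots: [1:G] [2:E] [3:B] [4:F]
4 of 8 scheduled.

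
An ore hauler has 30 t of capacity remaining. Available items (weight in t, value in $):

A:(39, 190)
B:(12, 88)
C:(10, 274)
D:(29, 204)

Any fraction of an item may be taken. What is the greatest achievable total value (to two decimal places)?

418.28

Sort by value per unit weight and fill in that order.
Order: C (274/10=27.40) > B (88/12=7.33) > D (204/29=7.03) > A (190/39=4.87)
Fill: take C (10 @ 274) → take B (12 @ 88) → take 8/29 of D → 56.28; 30/30 used.
Total value = 418.28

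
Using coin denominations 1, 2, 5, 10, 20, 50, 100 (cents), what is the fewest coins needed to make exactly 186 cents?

Greedy: take as many of the largest coin as possible, then repeat with the remainder.
186 = 1×100 + 1×50 + 1×20 + 1×10 + 1×5 + 1×1
Total coins = 1 + 1 + 1 + 1 + 1 + 1 = 6

6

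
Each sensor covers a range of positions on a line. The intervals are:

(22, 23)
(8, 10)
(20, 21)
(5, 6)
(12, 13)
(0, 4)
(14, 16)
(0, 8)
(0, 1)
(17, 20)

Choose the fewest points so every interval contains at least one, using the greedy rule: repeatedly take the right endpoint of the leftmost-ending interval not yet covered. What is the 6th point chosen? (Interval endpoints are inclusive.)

20

Sorted: [0,1] [0,4] [5,6] [0,8] [8,10] [12,13] [14,16] [17,20] [20,21] [22,23]
{[0,1],[0,4]} hit by 1; {[5,6],[0,8]} hit by 6; {[8,10]} hit by 10; {[12,13]} hit by 13; {[14,16]} hit by 16; {[17,20],[20,21]} hit by 20; {[22,23]} hit by 23.
Points: 1, 6, 10, 13, 16, 20, 23 (7 total).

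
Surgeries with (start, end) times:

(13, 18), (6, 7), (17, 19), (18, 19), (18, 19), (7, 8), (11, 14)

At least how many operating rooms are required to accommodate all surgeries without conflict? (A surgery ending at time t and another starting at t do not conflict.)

3

Events (time:±→running): 6:+→1 7:-→0 7:+→1 8:-→0 11:+→1 13:+→2 14:-→1 17:+→2 18:-→1 18:+→2 18:+→3 … peak 3.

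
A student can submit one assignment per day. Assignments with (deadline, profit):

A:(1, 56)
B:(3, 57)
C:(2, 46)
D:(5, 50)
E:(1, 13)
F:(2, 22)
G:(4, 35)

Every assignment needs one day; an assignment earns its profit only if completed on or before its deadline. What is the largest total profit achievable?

244

Take jobs in profit order; each goes to the latest open slot no later than its deadline.
Profit order: B=57 A=56 D=50 C=46 G=35 F=22 E=13
Assign: B→slot 3, A→slot 1, D→slot 5, C→slot 2, G→slot 4, F skipped, E skipped.
Slots: [1:A] [2:C] [3:B] [4:G] [5:D]
Profit = 56 + 46 + 57 + 35 + 50 = 244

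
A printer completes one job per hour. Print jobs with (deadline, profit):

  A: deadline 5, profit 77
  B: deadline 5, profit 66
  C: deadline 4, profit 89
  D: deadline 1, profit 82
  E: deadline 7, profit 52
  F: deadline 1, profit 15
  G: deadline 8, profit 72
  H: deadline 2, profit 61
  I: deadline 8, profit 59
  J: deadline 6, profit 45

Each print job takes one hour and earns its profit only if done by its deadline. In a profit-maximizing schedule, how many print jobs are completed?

8

By profit: C(d4,89), D(d1,82), A(d5,77), G(d8,72), B(d5,66), H(d2,61), I(d8,59), E(d7,52), J(d6,45), F(d1,15)
C→slot 4; D→slot 1; A→slot 5; G→slot 8; B→slot 3; H→slot 2; I→slot 7; E→slot 6; J skipped; F skipped.
8 of 10 scheduled.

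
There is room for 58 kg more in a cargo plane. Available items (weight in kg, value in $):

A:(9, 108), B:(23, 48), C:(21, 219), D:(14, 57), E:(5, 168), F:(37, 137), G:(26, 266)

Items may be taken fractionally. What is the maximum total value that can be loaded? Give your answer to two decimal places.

Ratios (sorted): E 33.60, A 12.00, C 10.43, G 10.23, D 4.07, F 3.70, B 2.09
take E (5 @ 168); take A (9 @ 108); take C (21 @ 219); take 23/26 of G → 235.31. Capacity used 58/58.
Total value = 730.31

730.31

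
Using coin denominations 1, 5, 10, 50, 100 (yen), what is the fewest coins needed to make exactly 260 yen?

260 = 2×100 + 1×50 + 1×10
Total coins = 2 + 1 + 1 = 4

4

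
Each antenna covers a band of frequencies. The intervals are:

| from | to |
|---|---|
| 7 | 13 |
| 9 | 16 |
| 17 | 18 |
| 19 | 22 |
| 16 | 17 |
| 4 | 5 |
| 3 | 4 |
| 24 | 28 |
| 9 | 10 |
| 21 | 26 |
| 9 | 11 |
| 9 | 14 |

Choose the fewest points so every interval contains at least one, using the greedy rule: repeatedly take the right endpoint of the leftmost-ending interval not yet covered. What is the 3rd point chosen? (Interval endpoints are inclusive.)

Sort by right endpoint; whenever an interval is uncovered, place a point at its right end.
Sorted: [3,4] [4,5] [9,10] [9,11] [7,13] [9,14] [9,16] [16,17] [17,18] [19,22] [21,26] [24,28]
{[3,4],[4,5]} hit by 4; {[9,10],[9,11],[7,13],[9,14],[9,16]} hit by 10; {[16,17],[17,18]} hit by 17; {[19,22],[21,26]} hit by 22; {[24,28]} hit by 28.
Points: 4, 10, 17, 22, 28 (5 total).

17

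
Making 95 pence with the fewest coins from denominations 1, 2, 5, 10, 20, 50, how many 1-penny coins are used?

95 = 1×50 + 2×20 + 1×5
Count of 1: 0

0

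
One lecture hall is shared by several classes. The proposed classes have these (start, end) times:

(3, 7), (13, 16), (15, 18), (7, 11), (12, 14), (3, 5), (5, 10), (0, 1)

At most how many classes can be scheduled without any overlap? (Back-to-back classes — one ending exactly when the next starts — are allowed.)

Sort by end time and greedily take each interval whose start is ≥ the last chosen end.
By end time: (0,1), (3,5), (3,7), (5,10), (7,11), (12,14), (13,16), (15,18).
Pick (0,1); next start ≥ 1 → (3,5); next start ≥ 5 → (5,10); next start ≥ 10 → (12,14); next start ≥ 14 → (15,18).
Selected 5 classes.

5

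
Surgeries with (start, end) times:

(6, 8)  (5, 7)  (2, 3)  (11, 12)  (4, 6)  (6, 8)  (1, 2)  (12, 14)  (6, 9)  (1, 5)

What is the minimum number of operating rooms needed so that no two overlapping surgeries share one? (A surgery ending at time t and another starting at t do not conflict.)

4

Count concurrent intervals with a sweep; the peak is the room count.
starts: [1, 1, 2, 4, 5, 6, 6, 6, 11, 12]
ends:   [2, 3, 5, 6, 7, 8, 8, 9, 12, 14]
s1→1 s1→2 e2→1 s2→2 e3→1 s4→2 e5→1 s5→2 e6→1 s6→2 s6→3 s6→4  — peak 4.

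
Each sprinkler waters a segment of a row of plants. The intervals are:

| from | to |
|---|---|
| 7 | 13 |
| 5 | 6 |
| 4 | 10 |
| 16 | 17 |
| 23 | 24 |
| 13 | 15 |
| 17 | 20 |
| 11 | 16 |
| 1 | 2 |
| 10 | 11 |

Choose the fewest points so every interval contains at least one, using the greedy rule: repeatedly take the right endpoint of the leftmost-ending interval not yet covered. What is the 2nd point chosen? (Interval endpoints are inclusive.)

6

Sort by right endpoint; whenever an interval is uncovered, place a point at its right end.
Sorted: [1,2] [5,6] [4,10] [10,11] [7,13] [13,15] [11,16] [16,17] [17,20] [23,24]
{[1,2]} hit by 2; {[5,6],[4,10]} hit by 6; {[10,11],[7,13]} hit by 11; {[13,15],[11,16]} hit by 15; {[16,17],[17,20]} hit by 17; {[23,24]} hit by 24.
Points: 2, 6, 11, 15, 17, 24 (6 total).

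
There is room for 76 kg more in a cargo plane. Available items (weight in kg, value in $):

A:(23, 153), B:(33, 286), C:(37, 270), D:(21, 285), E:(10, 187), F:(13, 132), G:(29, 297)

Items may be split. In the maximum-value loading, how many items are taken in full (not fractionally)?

4

Greedy by value/weight ratio, highest first.
Order: E (187/10=18.70) > D (285/21=13.57) > G (297/29=10.24) > F (132/13=10.15) > B (286/33=8.67) > C (270/37=7.30) > A (153/23=6.65)
Fill: take E (10 @ 187) → take D (21 @ 285) → take G (29 @ 297) → take F (13 @ 132) → take 3/33 of B → 26.00; 76/76 used.
4 item(s) taken whole; one partial (take 3/33 of B).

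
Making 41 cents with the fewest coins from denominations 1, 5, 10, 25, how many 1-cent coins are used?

1

41 = 1×25 + 1×10 + 1×5 + 1×1
Count of 1: 1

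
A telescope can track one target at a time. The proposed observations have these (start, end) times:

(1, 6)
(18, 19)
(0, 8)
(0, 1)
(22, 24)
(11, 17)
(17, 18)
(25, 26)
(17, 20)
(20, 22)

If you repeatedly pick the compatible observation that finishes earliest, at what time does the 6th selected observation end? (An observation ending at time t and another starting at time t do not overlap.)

By end time: (0,1), (1,6), (0,8), (11,17), (17,18), (18,19), (17,20), (20,22), (22,24), (25,26).
Pick (0,1); next start ≥ 1 → (1,6); next start ≥ 6 → (11,17); next start ≥ 17 → (17,18); next start ≥ 18 → (18,19); next start ≥ 19 → (20,22); next start ≥ 22 → (22,24); next start ≥ 24 → (25,26).
Selected: (0,1) (1,6) (11,17) (17,18) (18,19) (20,22) (22,24) (25,26)

22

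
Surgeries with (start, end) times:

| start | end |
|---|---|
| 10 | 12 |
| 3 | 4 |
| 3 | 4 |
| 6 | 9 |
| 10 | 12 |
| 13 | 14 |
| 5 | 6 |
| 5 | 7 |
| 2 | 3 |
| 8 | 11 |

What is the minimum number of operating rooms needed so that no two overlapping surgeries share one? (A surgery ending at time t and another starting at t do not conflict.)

starts: [2, 3, 3, 5, 5, 6, 8, 10, 10, 13]
ends:   [3, 4, 4, 6, 7, 9, 11, 12, 12, 14]
s2→1 e3→0 s3→1 s3→2 e4→1 e4→0 s5→1 s5→2 e6→1 s6→2 e7→1 s8→2 e9→1 s10→2 s10→3  — peak 3.

3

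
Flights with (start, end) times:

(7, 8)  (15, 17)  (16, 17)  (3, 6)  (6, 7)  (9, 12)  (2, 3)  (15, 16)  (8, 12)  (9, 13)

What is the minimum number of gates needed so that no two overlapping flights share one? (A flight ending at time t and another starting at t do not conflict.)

3

starts: [2, 3, 6, 7, 8, 9, 9, 15, 15, 16]
ends:   [3, 6, 7, 8, 12, 12, 13, 16, 17, 17]
s2→1 e3→0 s3→1 e6→0 s6→1 e7→0 s7→1 e8→0 s8→1 s9→2 s9→3  — peak 3.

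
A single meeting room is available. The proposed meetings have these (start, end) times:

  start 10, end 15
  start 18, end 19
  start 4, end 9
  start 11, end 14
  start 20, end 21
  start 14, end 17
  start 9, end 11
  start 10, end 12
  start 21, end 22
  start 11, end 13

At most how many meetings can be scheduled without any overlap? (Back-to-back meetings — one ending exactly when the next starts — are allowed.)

7

By end time: (4,9), (9,11), (10,12), (11,13), (11,14), (10,15), (14,17), (18,19), (20,21), (21,22).
Pick (4,9); next start ≥ 9 → (9,11); next start ≥ 11 → (11,13); next start ≥ 13 → (14,17); next start ≥ 17 → (18,19); next start ≥ 19 → (20,21); next start ≥ 21 → (21,22).
Selected 7 meetings.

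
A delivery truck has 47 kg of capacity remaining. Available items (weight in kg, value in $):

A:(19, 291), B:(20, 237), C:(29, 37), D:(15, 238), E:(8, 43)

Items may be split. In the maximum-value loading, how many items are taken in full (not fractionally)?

Greedy by value/weight ratio, highest first.
Ratios (sorted): D 15.87, A 15.32, B 11.85, E 5.38, C 1.28
take D (15 @ 238); take A (19 @ 291); take 13/20 of B → 154.05. Capacity used 47/47.
2 item(s) taken whole; one partial (take 13/20 of B).

2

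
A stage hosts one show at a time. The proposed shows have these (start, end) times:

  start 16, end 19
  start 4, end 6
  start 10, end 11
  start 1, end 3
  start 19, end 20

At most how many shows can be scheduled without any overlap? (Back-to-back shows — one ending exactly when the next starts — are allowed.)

By end time: (1,3), (4,6), (10,11), (16,19), (19,20).
Pick (1,3); next start ≥ 3 → (4,6); next start ≥ 6 → (10,11); next start ≥ 11 → (16,19); next start ≥ 19 → (19,20).
Selected 5 shows.

5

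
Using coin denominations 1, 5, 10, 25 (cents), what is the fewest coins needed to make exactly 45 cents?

Use the largest denomination that fits, subtract, and repeat.
45 = 1×25 + 2×10
Total coins = 1 + 2 = 3

3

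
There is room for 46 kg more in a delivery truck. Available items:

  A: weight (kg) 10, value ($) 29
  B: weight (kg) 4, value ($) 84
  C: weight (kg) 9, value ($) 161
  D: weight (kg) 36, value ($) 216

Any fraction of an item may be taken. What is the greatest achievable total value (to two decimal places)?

Ratios (sorted): B 21.00, C 17.89, D 6.00, A 2.90
take B (4 @ 84); take C (9 @ 161); take 33/36 of D → 198.00. Capacity used 46/46.
Total value = 443.00

443.00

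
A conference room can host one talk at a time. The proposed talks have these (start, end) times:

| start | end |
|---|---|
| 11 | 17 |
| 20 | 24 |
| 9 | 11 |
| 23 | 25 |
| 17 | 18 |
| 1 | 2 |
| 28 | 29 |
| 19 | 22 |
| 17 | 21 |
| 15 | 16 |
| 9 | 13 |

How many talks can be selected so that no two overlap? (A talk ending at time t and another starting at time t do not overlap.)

Order by finish time; keep every interval that doesn't clash with the previous kept one.
By end time: (1,2), (9,11), (9,13), (15,16), (11,17), (17,18), (17,21), (19,22), (20,24), (23,25), (28,29).
Pick (1,2); next start ≥ 2 → (9,11); next start ≥ 11 → (15,16); next start ≥ 16 → (17,18); next start ≥ 18 → (19,22); next start ≥ 22 → (23,25); next start ≥ 25 → (28,29).
Selected 7 talks.

7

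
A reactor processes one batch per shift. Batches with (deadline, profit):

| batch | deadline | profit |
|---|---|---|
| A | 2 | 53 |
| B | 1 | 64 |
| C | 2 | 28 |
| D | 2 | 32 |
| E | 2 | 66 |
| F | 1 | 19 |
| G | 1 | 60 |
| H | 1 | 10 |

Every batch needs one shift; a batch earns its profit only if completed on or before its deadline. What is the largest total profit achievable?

Sort by profit descending; place each in the latest free slot ≤ its deadline.
Profit order: E=66 B=64 G=60 A=53 D=32 C=28 F=19 H=10
Assign: E→slot 2, B→slot 1, G skipped, A skipped, D skipped, C skipped, F skipped, H skipped.
Slots: [1:B] [2:E]
Profit = 64 + 66 = 130

130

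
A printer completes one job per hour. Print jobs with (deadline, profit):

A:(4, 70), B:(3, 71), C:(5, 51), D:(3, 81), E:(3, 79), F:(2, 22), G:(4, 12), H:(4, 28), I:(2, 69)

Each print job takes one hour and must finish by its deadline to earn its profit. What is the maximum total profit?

Sort by profit descending; place each in the latest free slot ≤ its deadline.
Profit order: D=81 E=79 B=71 A=70 I=69 C=51 H=28 F=22 G=12
Assign: D→slot 3, E→slot 2, B→slot 1, A→slot 4, I skipped, C→slot 5, H skipped, F skipped, G skipped.
Slots: [1:B] [2:E] [3:D] [4:A] [5:C]
Profit = 71 + 79 + 81 + 70 + 51 = 352

352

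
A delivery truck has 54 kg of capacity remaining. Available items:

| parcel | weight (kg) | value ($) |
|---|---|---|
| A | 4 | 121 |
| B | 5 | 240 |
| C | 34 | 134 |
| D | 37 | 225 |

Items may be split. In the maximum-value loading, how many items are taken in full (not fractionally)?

3

Sort by value per unit weight and fill in that order.
Ratios (sorted): B 48.00, A 30.25, D 6.08, C 3.94
take B (5 @ 240); take A (4 @ 121); take D (37 @ 225); take 8/34 of C → 31.53. Capacity used 54/54.
3 item(s) taken whole; one partial (take 8/34 of C).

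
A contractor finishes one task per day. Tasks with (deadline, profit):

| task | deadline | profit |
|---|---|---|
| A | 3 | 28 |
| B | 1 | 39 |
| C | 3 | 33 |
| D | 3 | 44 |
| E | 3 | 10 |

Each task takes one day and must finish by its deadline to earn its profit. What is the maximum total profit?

Profit order: D=44 B=39 C=33 A=28 E=10
Assign: D→slot 3, B→slot 1, C→slot 2, A skipped, E skipped.
Slots: [1:B] [2:C] [3:D]
Profit = 39 + 33 + 44 = 116

116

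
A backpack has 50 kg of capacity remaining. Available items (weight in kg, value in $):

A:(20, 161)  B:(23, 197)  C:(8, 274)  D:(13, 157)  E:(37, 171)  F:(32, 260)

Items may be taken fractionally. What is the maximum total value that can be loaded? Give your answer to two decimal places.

676.75

Order: C (274/8=34.25) > D (157/13=12.08) > B (197/23=8.57) > F (260/32=8.12) > A (161/20=8.05) > E (171/37=4.62)
Fill: take C (8 @ 274) → take D (13 @ 157) → take B (23 @ 197) → take 6/32 of F → 48.75; 50/50 used.
Total value = 676.75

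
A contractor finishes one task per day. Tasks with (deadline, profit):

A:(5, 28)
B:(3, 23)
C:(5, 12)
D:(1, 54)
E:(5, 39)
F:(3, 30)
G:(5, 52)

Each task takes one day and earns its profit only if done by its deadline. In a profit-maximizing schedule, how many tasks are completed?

Profit order: D=54 G=52 E=39 F=30 A=28 B=23 C=12
Assign: D→slot 1, G→slot 5, E→slot 4, F→slot 3, A→slot 2, B skipped, C skipped.
Slots: [1:D] [2:A] [3:F] [4:E] [5:G]
5 of 7 scheduled.

5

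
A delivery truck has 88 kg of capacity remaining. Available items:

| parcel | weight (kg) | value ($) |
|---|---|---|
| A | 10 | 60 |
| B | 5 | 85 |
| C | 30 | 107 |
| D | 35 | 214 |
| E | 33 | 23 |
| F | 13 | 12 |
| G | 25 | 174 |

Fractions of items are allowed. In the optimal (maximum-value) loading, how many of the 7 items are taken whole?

Greedy by value/weight ratio, highest first.
Order: B (85/5=17.00) > G (174/25=6.96) > D (214/35=6.11) > A (60/10=6.00) > C (107/30=3.57) > F (12/13=0.92) > E (23/33=0.70)
Fill: take B (5 @ 85) → take G (25 @ 174) → take D (35 @ 214) → take A (10 @ 60) → take 13/30 of C → 46.37; 88/88 used.
4 item(s) taken whole; one partial (take 13/30 of C).

4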